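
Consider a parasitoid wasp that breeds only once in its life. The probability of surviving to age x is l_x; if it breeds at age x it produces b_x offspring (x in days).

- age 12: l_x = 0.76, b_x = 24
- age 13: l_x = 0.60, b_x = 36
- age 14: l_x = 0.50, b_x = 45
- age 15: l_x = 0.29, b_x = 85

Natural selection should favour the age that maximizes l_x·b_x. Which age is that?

15

Expected offspring if breeding at age x = l_x × b_x:
  age 12: 0.76 × 24 = 18.240
  age 13: 0.60 × 36 = 21.600
  age 14: 0.50 × 45 = 22.500
  age 15: 0.29 × 85 = 24.650
Maximum at age 15 (24.650).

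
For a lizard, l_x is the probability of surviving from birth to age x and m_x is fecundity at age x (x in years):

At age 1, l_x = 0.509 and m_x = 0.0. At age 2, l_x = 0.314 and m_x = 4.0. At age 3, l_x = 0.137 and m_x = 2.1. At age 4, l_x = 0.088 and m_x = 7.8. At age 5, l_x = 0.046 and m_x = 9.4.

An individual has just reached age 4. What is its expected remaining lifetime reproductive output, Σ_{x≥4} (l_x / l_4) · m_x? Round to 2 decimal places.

12.71

l_4 = 0.088. Conditional survival from age 4 to x is l_x / l_4.
  x=4: (0.088/0.088) × 7.8 = 7.8000
  x=5: (0.046/0.088) × 9.4 = 4.9136
Sum = 7.8000 + 4.9136 = 12.7136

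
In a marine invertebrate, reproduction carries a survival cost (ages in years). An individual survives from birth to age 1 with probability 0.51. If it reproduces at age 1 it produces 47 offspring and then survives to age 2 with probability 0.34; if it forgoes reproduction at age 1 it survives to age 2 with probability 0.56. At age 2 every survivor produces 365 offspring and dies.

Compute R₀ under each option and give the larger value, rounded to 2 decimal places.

breed at age 1: R₀ = 0.51 × (47 + 0.34 × 365) = 0.51 × 171.1000 = 87.2610
delay to age 2: R₀ = 0.51 × (0.56 × 365) = 0.51 × 204.4000 = 104.2440
Higher: delay to age 2 (104.2440).

104.24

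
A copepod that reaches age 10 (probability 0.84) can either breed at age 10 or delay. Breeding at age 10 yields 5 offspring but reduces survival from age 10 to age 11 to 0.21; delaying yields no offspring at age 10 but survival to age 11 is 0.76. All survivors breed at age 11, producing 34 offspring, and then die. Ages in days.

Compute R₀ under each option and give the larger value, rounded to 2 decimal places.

21.71

breed at age 10: R₀ = 0.84 × (5 + 0.21 × 34) = 0.84 × 12.1400 = 10.1976
delay to age 11: R₀ = 0.84 × (0.76 × 34) = 0.84 × 25.8400 = 21.7056
Higher: delay to age 11 (21.7056).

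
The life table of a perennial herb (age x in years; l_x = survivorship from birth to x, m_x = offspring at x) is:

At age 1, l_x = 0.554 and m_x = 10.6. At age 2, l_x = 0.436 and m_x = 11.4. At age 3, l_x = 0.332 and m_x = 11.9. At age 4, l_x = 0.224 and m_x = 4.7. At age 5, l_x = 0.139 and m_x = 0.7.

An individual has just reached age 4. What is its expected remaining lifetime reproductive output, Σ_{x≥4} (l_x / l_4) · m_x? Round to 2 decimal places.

5.13

l_4 = 0.224. Conditional survival from age 4 to x is l_x / l_4.
  x=4: (0.224/0.224) × 4.7 = 4.7000
  x=5: (0.139/0.224) × 0.7 = 0.4344
Sum = 4.7000 + 0.4344 = 5.1344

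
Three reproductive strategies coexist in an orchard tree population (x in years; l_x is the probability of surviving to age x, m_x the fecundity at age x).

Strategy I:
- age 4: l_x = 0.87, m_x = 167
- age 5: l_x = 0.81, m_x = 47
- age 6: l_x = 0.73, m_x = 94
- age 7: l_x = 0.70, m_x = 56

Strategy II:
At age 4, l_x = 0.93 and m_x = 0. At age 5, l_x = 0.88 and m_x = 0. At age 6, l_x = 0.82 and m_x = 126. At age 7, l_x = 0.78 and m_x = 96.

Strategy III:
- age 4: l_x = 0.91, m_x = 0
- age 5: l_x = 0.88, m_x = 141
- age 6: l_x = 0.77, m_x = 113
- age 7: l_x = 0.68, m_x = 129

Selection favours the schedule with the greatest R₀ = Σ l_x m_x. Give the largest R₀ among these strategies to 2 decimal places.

298.81

Strategy I: R₀ = 0.87×167 + 0.81×47 + 0.73×94 + 0.70×56 = 291.1800
Strategy II: R₀ = 0.93×0 + 0.88×0 + 0.82×126 + 0.78×96 = 178.2000
Strategy III: R₀ = 0.91×0 + 0.88×141 + 0.77×113 + 0.68×129 = 298.8100
Highest R₀: strategy III with 298.8100.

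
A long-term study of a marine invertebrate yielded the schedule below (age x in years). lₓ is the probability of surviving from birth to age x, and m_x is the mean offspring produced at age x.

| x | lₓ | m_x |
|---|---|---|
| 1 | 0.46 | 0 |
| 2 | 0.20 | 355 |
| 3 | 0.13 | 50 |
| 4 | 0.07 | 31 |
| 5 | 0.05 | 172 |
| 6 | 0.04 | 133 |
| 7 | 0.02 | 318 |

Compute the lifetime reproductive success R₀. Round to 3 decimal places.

99.950

R₀ = Σ lₓ m_x:
  age 1: 0.46 × 0 = 0.0000
  age 2: 0.20 × 355 = 71.0000
  age 3: 0.13 × 50 = 6.5000
  age 4: 0.07 × 31 = 2.1700
  age 5: 0.05 × 172 = 8.6000
  age 6: 0.04 × 133 = 5.3200
  age 7: 0.02 × 318 = 6.3600
R₀ = 0.0000 + 71.0000 + 6.5000 + 2.1700 + 8.6000 + 5.3200 + 6.3600 = 99.9500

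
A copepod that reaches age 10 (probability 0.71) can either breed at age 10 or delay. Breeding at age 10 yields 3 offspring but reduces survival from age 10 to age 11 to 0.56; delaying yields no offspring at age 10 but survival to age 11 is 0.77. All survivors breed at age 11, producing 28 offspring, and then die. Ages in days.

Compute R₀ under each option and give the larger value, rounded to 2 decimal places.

breed at age 10: R₀ = 0.71 × (3 + 0.56 × 28) = 0.71 × 18.6800 = 13.2628
delay to age 11: R₀ = 0.71 × (0.77 × 28) = 0.71 × 21.5600 = 15.3076
Higher: delay to age 11 (15.3076).

15.31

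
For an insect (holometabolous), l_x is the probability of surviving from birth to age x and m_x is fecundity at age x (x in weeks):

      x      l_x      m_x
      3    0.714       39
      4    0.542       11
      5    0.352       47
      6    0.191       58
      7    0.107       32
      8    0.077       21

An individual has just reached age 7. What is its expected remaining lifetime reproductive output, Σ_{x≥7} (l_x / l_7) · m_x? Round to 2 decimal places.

l_7 = 0.107. Conditional survival from age 7 to x is l_x / l_7.
  x=7: (0.107/0.107) × 32 = 32.0000
  x=8: (0.077/0.107) × 21 = 15.1121
Sum = 32.0000 + 15.1121 = 47.1121

47.11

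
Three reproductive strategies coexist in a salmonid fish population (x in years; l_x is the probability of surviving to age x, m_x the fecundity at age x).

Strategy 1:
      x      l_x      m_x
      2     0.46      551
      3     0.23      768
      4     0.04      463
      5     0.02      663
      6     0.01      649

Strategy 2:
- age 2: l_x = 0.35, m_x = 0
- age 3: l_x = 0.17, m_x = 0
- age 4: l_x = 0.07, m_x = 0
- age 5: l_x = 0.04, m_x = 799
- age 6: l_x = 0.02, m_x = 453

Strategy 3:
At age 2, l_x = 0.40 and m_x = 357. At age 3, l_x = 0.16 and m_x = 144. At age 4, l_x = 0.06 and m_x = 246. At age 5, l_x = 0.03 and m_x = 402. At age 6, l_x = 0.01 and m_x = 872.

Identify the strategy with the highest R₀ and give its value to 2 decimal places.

Strategy 1: R₀ = 0.46×551 + 0.23×768 + 0.04×463 + 0.02×663 + 0.01×649 = 468.3700
Strategy 2: R₀ = 0.35×0 + 0.17×0 + 0.07×0 + 0.04×799 + 0.02×453 = 41.0200
Strategy 3: R₀ = 0.40×357 + 0.16×144 + 0.06×246 + 0.03×402 + 0.01×872 = 201.3800
Highest R₀: strategy 1 with 468.3700.

468.37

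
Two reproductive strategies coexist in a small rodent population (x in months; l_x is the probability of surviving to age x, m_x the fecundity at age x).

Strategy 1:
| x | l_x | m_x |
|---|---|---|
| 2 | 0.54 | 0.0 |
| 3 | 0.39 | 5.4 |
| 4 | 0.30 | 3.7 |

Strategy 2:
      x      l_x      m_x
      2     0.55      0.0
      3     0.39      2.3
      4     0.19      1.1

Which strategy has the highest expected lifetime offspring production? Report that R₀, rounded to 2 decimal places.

Strategy 1: R₀ = 0.54×0.0 + 0.39×5.4 + 0.30×3.7 = 3.2160
Strategy 2: R₀ = 0.55×0.0 + 0.39×2.3 + 0.19×1.1 = 1.1060
Highest R₀: strategy 1 with 3.2160.

3.22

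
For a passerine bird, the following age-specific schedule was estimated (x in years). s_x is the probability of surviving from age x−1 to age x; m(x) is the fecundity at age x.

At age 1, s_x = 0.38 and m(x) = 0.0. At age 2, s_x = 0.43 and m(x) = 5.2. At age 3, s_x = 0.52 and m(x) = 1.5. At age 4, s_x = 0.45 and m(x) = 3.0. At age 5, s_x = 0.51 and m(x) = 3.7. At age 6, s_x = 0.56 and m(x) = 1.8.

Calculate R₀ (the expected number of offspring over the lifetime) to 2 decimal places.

1.18

Survivorship from birth: l_x = s_1·s_2·…·s_x.
  l_1 = 0.38000
  l_2 = 0.16340
  l_3 = 0.08497
  l_4 = 0.03824
  l_5 = 0.01950
  l_6 = 0.01092
R₀ = Σ l_x m(x):
  age 1: 0.38000 × 0.0 = 0.0000
  age 2: 0.16340 × 5.2 = 0.8497
  age 3: 0.08497 × 1.5 = 0.1275
  age 4: 0.03824 × 3.0 = 0.1147
  age 5: 0.01950 × 3.7 = 0.0722
  age 6: 0.01092 × 1.8 = 0.0197
R₀ = 0.0000 + 0.8497 + 0.1275 + 0.1147 + 0.0722 + 0.0197 = 1.1837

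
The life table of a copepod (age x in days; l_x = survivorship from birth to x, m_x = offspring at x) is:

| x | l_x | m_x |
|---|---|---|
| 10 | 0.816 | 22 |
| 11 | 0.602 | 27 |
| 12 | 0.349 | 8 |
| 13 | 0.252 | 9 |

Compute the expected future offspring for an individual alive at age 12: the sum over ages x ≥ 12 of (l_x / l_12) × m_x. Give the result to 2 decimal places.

14.50

l_12 = 0.349. Conditional survival from age 12 to x is l_x / l_12.
  x=12: (0.349/0.349) × 8 = 8.0000
  x=13: (0.252/0.349) × 9 = 6.4986
Sum = 8.0000 + 6.4986 = 14.4986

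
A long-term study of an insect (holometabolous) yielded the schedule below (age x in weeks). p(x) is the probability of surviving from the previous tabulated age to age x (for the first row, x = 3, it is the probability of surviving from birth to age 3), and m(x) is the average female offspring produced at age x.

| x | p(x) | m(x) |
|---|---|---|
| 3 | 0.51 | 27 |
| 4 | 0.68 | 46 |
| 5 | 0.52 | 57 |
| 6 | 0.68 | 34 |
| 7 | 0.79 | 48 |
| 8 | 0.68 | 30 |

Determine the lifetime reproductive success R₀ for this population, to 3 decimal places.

Survivorship from birth: l_x = p_3·p_4·…·p_x.
  l_3 = 0.51000
  l_4 = 0.34680
  l_5 = 0.18034
  l_6 = 0.12263
  l_7 = 0.09688
  l_8 = 0.06588
R₀ = Σ l_x m(x):
  age 3: 0.51000 × 27 = 13.7700
  age 4: 0.34680 × 46 = 15.9528
  age 5: 0.18034 × 57 = 10.2794
  age 6: 0.12263 × 34 = 4.1694
  age 7: 0.09688 × 48 = 4.6502
  age 8: 0.06588 × 30 = 1.9764
R₀ = 13.7700 + 15.9528 + 10.2794 + 4.1694 + 4.6502 + 1.9764 = 50.7982

50.798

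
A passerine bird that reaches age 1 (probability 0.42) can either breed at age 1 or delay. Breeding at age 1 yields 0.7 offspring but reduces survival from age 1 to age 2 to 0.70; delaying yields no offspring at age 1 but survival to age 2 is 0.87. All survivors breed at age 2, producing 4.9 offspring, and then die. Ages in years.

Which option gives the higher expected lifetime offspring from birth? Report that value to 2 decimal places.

breed at age 1: R₀ = 0.42 × (0.7 + 0.70 × 4.9) = 0.42 × 4.1300 = 1.7346
delay to age 2: R₀ = 0.42 × (0.87 × 4.9) = 0.42 × 4.2630 = 1.7905
Higher: delay to age 2 (1.7905).

1.79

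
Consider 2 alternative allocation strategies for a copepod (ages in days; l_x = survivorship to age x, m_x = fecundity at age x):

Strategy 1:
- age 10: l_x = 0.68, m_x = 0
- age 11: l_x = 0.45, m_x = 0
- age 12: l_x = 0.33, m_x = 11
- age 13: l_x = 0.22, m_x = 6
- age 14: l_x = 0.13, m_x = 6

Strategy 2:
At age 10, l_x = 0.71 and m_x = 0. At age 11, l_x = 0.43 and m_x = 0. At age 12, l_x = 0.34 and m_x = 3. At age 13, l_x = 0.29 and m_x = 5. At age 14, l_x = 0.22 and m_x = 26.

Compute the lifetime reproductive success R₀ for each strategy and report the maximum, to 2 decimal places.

8.19

Strategy 1: R₀ = 0.68×0 + 0.45×0 + 0.33×11 + 0.22×6 + 0.13×6 = 5.7300
Strategy 2: R₀ = 0.71×0 + 0.43×0 + 0.34×3 + 0.29×5 + 0.22×26 = 8.1900
Highest R₀: strategy 2 with 8.1900.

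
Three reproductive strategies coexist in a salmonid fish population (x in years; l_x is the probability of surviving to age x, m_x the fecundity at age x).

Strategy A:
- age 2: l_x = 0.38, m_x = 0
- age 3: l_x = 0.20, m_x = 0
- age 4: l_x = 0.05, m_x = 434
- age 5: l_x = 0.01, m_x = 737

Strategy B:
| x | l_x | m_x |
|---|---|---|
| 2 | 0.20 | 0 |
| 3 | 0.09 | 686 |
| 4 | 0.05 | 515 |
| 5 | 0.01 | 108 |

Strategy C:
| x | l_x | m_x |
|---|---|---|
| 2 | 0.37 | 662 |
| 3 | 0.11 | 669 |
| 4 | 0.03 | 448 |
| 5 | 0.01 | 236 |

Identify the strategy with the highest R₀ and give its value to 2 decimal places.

Strategy A: R₀ = 0.38×0 + 0.20×0 + 0.05×434 + 0.01×737 = 29.0700
Strategy B: R₀ = 0.20×0 + 0.09×686 + 0.05×515 + 0.01×108 = 88.5700
Strategy C: R₀ = 0.37×662 + 0.11×669 + 0.03×448 + 0.01×236 = 334.3300
Highest R₀: strategy C with 334.3300.

334.33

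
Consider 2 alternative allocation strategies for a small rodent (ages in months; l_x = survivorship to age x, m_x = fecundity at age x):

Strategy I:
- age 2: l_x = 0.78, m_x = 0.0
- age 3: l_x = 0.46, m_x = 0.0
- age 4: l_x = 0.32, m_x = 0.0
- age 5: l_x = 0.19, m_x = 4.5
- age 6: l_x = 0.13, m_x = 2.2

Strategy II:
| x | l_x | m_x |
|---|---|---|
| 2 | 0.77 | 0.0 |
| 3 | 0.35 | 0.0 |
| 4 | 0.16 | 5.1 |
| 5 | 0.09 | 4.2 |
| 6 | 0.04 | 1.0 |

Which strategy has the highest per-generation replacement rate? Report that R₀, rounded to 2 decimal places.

Strategy I: R₀ = 0.78×0.0 + 0.46×0.0 + 0.32×0.0 + 0.19×4.5 + 0.13×2.2 = 1.1410
Strategy II: R₀ = 0.77×0.0 + 0.35×0.0 + 0.16×5.1 + 0.09×4.2 + 0.04×1.0 = 1.2340
Highest R₀: strategy II with 1.2340.

1.23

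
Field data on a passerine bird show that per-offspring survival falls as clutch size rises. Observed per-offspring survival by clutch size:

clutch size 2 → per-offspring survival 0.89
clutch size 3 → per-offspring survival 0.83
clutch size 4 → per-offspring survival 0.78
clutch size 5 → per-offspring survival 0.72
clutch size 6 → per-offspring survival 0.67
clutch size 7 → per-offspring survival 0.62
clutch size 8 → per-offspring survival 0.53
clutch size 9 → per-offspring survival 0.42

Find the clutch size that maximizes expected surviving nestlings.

Expected surviving nestlings = c × s(c):
  c=2: 2 × 0.89 = 1.780
  c=3: 3 × 0.83 = 2.490
  c=4: 4 × 0.78 = 3.120
  c=5: 5 × 0.72 = 3.600
  c=6: 6 × 0.67 = 4.020
  c=7: 7 × 0.62 = 4.340
  c=8: 8 × 0.53 = 4.240
  c=9: 9 × 0.42 = 3.780
Maximum at c = 7 (4.340 surviving nestlings).

7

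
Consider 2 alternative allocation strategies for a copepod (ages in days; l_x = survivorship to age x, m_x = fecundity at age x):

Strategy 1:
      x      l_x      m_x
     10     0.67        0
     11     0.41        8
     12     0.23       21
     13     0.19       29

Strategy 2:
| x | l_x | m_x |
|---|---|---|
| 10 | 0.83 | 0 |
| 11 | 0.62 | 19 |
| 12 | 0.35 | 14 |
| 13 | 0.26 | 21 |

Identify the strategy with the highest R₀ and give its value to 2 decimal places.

Strategy 1: R₀ = 0.67×0 + 0.41×8 + 0.23×21 + 0.19×29 = 13.6200
Strategy 2: R₀ = 0.83×0 + 0.62×19 + 0.35×14 + 0.26×21 = 22.1400
Highest R₀: strategy 2 with 22.1400.

22.14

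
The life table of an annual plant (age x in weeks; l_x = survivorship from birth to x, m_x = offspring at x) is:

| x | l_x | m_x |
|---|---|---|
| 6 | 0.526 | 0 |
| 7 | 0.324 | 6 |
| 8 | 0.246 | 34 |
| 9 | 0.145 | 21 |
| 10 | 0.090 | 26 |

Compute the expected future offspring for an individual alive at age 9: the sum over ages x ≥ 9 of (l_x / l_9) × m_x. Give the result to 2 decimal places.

l_9 = 0.145. Conditional survival from age 9 to x is l_x / l_9.
  x=9: (0.145/0.145) × 21 = 21.0000
  x=10: (0.090/0.145) × 26 = 16.1379
Sum = 21.0000 + 16.1379 = 37.1379

37.14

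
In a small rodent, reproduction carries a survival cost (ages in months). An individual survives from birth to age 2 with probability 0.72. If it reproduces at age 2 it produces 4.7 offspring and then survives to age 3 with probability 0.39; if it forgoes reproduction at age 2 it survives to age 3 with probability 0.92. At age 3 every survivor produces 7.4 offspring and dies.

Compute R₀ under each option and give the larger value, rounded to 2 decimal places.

breed at age 2: R₀ = 0.72 × (4.7 + 0.39 × 7.4) = 0.72 × 7.5860 = 5.4619
delay to age 3: R₀ = 0.72 × (0.92 × 7.4) = 0.72 × 6.8080 = 4.9018
Higher: breed at age 2 (5.4619).

5.46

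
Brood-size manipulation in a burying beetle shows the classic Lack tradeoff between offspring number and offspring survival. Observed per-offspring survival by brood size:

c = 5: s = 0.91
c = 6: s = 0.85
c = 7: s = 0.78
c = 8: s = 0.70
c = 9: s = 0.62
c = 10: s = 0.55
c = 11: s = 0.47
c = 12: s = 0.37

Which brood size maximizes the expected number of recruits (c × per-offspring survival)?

Expected recruits = c × s(c):
  c=5: 5 × 0.91 = 4.550
  c=6: 6 × 0.85 = 5.100
  c=7: 7 × 0.78 = 5.460
  c=8: 8 × 0.70 = 5.600
  c=9: 9 × 0.62 = 5.580
  c=10: 10 × 0.55 = 5.500
  c=11: 11 × 0.47 = 5.170
  c=12: 12 × 0.37 = 4.440
Maximum at c = 8 (5.600 recruits).

8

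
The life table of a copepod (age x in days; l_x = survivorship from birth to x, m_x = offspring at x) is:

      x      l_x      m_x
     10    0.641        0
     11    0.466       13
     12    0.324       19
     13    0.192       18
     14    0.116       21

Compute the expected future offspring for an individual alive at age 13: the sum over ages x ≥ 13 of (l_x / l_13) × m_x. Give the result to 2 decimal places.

l_13 = 0.192. Conditional survival from age 13 to x is l_x / l_13.
  x=13: (0.192/0.192) × 18 = 18.0000
  x=14: (0.116/0.192) × 21 = 12.6875
Sum = 18.0000 + 12.6875 = 30.6875

30.69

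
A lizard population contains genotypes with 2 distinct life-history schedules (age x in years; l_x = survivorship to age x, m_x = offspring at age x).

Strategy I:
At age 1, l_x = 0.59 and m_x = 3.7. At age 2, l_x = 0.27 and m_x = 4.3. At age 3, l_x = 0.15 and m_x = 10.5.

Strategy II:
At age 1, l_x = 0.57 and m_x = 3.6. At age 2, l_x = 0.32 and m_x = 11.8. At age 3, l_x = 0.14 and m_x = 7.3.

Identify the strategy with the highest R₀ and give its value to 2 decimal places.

Strategy I: R₀ = 0.59×3.7 + 0.27×4.3 + 0.15×10.5 = 4.9190
Strategy II: R₀ = 0.57×3.6 + 0.32×11.8 + 0.14×7.3 = 6.8500
Highest R₀: strategy II with 6.8500.

6.85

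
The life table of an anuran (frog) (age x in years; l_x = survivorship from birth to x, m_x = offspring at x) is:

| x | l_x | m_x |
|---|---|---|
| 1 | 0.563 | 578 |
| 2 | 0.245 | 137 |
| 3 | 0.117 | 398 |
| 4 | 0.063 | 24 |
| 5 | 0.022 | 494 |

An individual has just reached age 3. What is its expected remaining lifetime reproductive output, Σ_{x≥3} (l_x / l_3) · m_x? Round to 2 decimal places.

l_3 = 0.117. Conditional survival from age 3 to x is l_x / l_3.
  x=3: (0.117/0.117) × 398 = 398.0000
  x=4: (0.063/0.117) × 24 = 12.9231
  x=5: (0.022/0.117) × 494 = 92.8889
Sum = 398.0000 + 12.9231 + 92.8889 = 503.8120

503.81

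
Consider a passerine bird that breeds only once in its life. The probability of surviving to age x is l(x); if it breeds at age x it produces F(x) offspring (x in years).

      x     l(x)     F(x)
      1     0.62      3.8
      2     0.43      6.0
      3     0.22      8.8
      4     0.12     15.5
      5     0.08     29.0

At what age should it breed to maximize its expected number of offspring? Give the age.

2

Expected offspring if breeding at age x = l(x) × F(x):
  age 1: 0.62 × 3.8 = 2.356
  age 2: 0.43 × 6.0 = 2.580
  age 3: 0.22 × 8.8 = 1.936
  age 4: 0.12 × 15.5 = 1.860
  age 5: 0.08 × 29.0 = 2.320
Maximum at age 2 (2.580).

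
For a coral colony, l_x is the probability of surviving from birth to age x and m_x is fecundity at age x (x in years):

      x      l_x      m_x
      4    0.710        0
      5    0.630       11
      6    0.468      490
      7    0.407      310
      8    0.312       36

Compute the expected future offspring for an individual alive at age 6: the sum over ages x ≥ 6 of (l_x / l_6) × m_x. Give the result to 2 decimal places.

l_6 = 0.468. Conditional survival from age 6 to x is l_x / l_6.
  x=6: (0.468/0.468) × 490 = 490.0000
  x=7: (0.407/0.468) × 310 = 269.5940
  x=8: (0.312/0.468) × 36 = 24.0000
Sum = 490.0000 + 269.5940 + 24.0000 = 783.5940

783.59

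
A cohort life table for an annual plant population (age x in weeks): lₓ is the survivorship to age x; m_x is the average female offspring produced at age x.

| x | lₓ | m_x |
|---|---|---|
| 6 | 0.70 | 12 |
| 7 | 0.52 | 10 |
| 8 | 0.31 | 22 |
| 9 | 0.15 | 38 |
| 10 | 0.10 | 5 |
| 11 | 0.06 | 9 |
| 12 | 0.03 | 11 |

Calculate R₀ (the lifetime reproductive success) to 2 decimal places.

R₀ = Σ lₓ m_x:
  age 6: 0.70 × 12 = 8.4000
  age 7: 0.52 × 10 = 5.2000
  age 8: 0.31 × 22 = 6.8200
  age 9: 0.15 × 38 = 5.7000
  age 10: 0.10 × 5 = 0.5000
  age 11: 0.06 × 9 = 0.5400
  age 12: 0.03 × 11 = 0.3300
R₀ = 8.4000 + 5.2000 + 6.8200 + 5.7000 + 0.5000 + 0.5400 + 0.3300 = 27.4900

27.49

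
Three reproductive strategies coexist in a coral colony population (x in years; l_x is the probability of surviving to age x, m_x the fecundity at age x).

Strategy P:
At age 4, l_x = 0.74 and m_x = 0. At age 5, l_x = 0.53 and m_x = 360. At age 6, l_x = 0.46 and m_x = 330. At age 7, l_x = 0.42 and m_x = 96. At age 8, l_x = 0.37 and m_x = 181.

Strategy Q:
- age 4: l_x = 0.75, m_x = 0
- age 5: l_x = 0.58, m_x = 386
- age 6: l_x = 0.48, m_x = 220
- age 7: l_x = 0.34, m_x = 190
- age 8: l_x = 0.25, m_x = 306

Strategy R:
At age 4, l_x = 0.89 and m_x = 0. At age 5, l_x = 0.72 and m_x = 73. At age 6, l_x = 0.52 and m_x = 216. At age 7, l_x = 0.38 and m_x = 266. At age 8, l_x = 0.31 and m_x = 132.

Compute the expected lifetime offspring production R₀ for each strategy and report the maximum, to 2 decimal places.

470.58

Strategy P: R₀ = 0.74×0 + 0.53×360 + 0.46×330 + 0.42×96 + 0.37×181 = 449.8900
Strategy Q: R₀ = 0.75×0 + 0.58×386 + 0.48×220 + 0.34×190 + 0.25×306 = 470.5800
Strategy R: R₀ = 0.89×0 + 0.72×73 + 0.52×216 + 0.38×266 + 0.31×132 = 306.8800
Highest R₀: strategy Q with 470.5800.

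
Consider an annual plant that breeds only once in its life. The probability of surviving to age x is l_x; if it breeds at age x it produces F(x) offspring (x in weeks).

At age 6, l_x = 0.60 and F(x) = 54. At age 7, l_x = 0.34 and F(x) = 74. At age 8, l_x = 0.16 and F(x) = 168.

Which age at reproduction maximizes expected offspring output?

6

Expected offspring if breeding at age x = l_x × F(x):
  age 6: 0.60 × 54 = 32.400
  age 7: 0.34 × 74 = 25.160
  age 8: 0.16 × 168 = 26.880
Maximum at age 6 (32.400).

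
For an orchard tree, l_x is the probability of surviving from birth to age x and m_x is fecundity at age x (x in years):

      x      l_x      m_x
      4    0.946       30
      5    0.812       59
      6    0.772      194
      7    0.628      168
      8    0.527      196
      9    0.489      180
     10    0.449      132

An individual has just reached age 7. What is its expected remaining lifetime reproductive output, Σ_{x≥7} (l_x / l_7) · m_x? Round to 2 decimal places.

567.01

l_7 = 0.628. Conditional survival from age 7 to x is l_x / l_7.
  x=7: (0.628/0.628) × 168 = 168.0000
  x=8: (0.527/0.628) × 196 = 164.4777
  x=9: (0.489/0.628) × 180 = 140.1592
  x=10: (0.449/0.628) × 132 = 94.3758
Sum = 168.0000 + 164.4777 + 140.1592 + 94.3758 = 567.0127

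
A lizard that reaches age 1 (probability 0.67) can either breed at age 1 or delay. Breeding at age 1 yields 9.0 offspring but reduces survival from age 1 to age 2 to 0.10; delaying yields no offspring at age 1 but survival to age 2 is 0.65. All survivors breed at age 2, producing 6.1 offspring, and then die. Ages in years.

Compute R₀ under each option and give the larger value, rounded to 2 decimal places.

breed at age 1: R₀ = 0.67 × (9.0 + 0.10 × 6.1) = 0.67 × 9.6100 = 6.4387
delay to age 2: R₀ = 0.67 × (0.65 × 6.1) = 0.67 × 3.9650 = 2.6566
Higher: breed at age 1 (6.4387).

6.44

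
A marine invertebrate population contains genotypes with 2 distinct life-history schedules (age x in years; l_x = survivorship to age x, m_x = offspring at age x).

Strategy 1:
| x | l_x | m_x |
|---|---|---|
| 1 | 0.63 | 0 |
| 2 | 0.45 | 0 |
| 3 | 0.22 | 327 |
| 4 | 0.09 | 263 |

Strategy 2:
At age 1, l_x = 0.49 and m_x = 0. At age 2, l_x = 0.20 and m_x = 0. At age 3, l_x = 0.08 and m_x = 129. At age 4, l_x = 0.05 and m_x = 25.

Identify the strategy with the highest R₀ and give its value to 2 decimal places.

95.61

Strategy 1: R₀ = 0.63×0 + 0.45×0 + 0.22×327 + 0.09×263 = 95.6100
Strategy 2: R₀ = 0.49×0 + 0.20×0 + 0.08×129 + 0.05×25 = 11.5700
Highest R₀: strategy 1 with 95.6100.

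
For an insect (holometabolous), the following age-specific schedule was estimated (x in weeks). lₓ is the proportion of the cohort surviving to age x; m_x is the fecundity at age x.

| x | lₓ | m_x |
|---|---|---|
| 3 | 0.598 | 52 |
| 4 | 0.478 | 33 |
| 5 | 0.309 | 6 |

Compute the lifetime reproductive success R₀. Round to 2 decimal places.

48.72

R₀ = Σ lₓ m_x:
  age 3: 0.598 × 52 = 31.0960
  age 4: 0.478 × 33 = 15.7740
  age 5: 0.309 × 6 = 1.8540
R₀ = 31.0960 + 15.7740 + 1.8540 = 48.7240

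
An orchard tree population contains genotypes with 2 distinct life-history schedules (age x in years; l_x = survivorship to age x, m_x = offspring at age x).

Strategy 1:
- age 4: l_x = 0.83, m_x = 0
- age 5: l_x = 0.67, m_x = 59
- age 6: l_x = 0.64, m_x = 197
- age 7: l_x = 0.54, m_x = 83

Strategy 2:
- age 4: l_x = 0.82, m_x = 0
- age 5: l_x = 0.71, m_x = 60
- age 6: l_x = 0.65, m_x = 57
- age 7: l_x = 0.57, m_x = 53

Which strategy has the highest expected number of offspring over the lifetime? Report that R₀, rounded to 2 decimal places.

210.43

Strategy 1: R₀ = 0.83×0 + 0.67×59 + 0.64×197 + 0.54×83 = 210.4300
Strategy 2: R₀ = 0.82×0 + 0.71×60 + 0.65×57 + 0.57×53 = 109.8600
Highest R₀: strategy 1 with 210.4300.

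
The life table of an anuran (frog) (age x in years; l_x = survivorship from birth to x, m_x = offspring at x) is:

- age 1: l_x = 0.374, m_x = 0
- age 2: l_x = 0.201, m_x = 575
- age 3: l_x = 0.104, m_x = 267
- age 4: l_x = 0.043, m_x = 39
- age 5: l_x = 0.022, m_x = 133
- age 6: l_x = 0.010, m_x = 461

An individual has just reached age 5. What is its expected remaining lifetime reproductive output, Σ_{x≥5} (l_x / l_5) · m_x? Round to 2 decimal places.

l_5 = 0.022. Conditional survival from age 5 to x is l_x / l_5.
  x=5: (0.022/0.022) × 133 = 133.0000
  x=6: (0.010/0.022) × 461 = 209.5455
Sum = 133.0000 + 209.5455 = 342.5455

342.55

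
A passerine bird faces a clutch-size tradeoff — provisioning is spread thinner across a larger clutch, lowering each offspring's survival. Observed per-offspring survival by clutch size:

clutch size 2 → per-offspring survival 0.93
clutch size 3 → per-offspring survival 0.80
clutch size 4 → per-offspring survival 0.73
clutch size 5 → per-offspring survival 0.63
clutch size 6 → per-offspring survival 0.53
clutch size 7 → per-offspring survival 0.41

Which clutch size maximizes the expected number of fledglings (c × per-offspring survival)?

6

Expected fledglings = c × s(c):
  c=2: 2 × 0.93 = 1.860
  c=3: 3 × 0.80 = 2.400
  c=4: 4 × 0.73 = 2.920
  c=5: 5 × 0.63 = 3.150
  c=6: 6 × 0.53 = 3.180
  c=7: 7 × 0.41 = 2.870
Maximum at c = 6 (3.180 fledglings).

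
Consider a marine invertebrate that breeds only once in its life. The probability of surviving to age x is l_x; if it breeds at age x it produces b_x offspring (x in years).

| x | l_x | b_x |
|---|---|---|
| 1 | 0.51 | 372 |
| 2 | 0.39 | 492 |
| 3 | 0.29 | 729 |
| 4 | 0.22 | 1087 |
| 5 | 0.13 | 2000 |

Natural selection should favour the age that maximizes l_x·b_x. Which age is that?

5

Expected offspring if breeding at age x = l_x × b_x:
  age 1: 0.51 × 372 = 189.720
  age 2: 0.39 × 492 = 191.880
  age 3: 0.29 × 729 = 211.410
  age 4: 0.22 × 1087 = 239.140
  age 5: 0.13 × 2000 = 260.000
Maximum at age 5 (260.000).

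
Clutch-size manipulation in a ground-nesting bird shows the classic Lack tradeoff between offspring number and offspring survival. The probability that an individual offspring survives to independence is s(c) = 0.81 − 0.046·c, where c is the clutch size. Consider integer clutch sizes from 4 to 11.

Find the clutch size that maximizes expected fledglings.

Expected fledglings = c × s(c):
  c=4: 4 × 0.626 = 2.504
  c=5: 5 × 0.580 = 2.900
  c=6: 6 × 0.534 = 3.204
  c=7: 7 × 0.488 = 3.416
  c=8: 8 × 0.442 = 3.536
  c=9: 9 × 0.396 = 3.564
  c=10: 10 × 0.350 = 3.500
  c=11: 11 × 0.304 = 3.344
Maximum at c = 9 (3.564 fledglings).

9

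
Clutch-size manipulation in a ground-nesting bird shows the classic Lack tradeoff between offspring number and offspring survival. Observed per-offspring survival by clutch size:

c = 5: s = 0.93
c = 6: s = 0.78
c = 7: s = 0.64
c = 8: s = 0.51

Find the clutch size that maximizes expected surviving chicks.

Expected surviving chicks = c × s(c):
  c=5: 5 × 0.93 = 4.650
  c=6: 6 × 0.78 = 4.680
  c=7: 7 × 0.64 = 4.480
  c=8: 8 × 0.51 = 4.080
Maximum at c = 6 (4.680 surviving chicks).

6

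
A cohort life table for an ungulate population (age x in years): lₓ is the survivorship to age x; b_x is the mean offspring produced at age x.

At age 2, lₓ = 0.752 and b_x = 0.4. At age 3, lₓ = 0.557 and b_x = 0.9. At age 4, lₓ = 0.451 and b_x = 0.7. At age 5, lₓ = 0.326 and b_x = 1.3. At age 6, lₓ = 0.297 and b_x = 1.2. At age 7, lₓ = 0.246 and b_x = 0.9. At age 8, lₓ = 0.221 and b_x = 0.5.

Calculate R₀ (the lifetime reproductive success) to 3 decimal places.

2.230

R₀ = Σ lₓ b_x:
  age 2: 0.752 × 0.4 = 0.3008
  age 3: 0.557 × 0.9 = 0.5013
  age 4: 0.451 × 0.7 = 0.3157
  age 5: 0.326 × 1.3 = 0.4238
  age 6: 0.297 × 1.2 = 0.3564
  age 7: 0.246 × 0.9 = 0.2214
  age 8: 0.221 × 0.5 = 0.1105
R₀ = 0.3008 + 0.5013 + 0.3157 + 0.4238 + 0.3564 + 0.2214 + 0.1105 = 2.2299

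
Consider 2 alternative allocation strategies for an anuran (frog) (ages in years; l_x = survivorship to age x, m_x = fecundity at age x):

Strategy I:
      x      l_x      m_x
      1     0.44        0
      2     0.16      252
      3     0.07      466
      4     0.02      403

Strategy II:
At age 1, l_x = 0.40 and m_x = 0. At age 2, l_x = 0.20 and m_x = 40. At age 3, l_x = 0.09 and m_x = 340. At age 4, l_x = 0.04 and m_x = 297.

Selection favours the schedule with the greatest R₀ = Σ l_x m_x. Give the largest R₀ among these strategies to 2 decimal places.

Strategy I: R₀ = 0.44×0 + 0.16×252 + 0.07×466 + 0.02×403 = 81.0000
Strategy II: R₀ = 0.40×0 + 0.20×40 + 0.09×340 + 0.04×297 = 50.4800
Highest R₀: strategy I with 81.0000.

81.00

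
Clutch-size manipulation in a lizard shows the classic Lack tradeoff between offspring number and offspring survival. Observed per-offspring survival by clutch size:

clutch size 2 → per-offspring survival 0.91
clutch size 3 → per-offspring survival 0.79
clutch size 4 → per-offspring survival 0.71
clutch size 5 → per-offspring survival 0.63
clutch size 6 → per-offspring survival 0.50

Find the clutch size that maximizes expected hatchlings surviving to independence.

5

Expected hatchlings surviving to independence = c × s(c):
  c=2: 2 × 0.91 = 1.820
  c=3: 3 × 0.79 = 2.370
  c=4: 4 × 0.71 = 2.840
  c=5: 5 × 0.63 = 3.150
  c=6: 6 × 0.50 = 3.000
Maximum at c = 5 (3.150 hatchlings surviving to independence).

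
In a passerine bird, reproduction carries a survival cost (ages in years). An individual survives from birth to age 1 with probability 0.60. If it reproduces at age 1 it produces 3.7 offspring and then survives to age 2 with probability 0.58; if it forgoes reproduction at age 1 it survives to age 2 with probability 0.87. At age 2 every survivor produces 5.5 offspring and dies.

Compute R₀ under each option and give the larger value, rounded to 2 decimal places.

4.13

breed at age 1: R₀ = 0.60 × (3.7 + 0.58 × 5.5) = 0.60 × 6.8900 = 4.1340
delay to age 2: R₀ = 0.60 × (0.87 × 5.5) = 0.60 × 4.7850 = 2.8710
Higher: breed at age 1 (4.1340).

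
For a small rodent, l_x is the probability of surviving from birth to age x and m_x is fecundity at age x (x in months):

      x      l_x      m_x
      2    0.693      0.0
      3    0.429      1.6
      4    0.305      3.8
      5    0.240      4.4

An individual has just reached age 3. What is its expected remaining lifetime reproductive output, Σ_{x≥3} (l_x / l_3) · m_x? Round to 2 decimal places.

l_3 = 0.429. Conditional survival from age 3 to x is l_x / l_3.
  x=3: (0.429/0.429) × 1.6 = 1.6000
  x=4: (0.305/0.429) × 3.8 = 2.7016
  x=5: (0.240/0.429) × 4.4 = 2.4615
Sum = 1.6000 + 2.7016 + 2.4615 = 6.7632

6.76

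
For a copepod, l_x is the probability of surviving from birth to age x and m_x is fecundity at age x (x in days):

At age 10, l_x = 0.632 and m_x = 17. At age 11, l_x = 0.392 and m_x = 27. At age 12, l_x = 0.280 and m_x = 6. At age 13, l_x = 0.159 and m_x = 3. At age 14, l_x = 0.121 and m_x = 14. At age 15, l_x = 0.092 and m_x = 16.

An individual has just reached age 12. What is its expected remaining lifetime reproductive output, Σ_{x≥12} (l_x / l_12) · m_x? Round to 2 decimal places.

l_12 = 0.280. Conditional survival from age 12 to x is l_x / l_12.
  x=12: (0.280/0.280) × 6 = 6.0000
  x=13: (0.159/0.280) × 3 = 1.7036
  x=14: (0.121/0.280) × 14 = 6.0500
  x=15: (0.092/0.280) × 16 = 5.2571
Sum = 6.0000 + 1.7036 + 6.0500 + 5.2571 = 19.0107

19.01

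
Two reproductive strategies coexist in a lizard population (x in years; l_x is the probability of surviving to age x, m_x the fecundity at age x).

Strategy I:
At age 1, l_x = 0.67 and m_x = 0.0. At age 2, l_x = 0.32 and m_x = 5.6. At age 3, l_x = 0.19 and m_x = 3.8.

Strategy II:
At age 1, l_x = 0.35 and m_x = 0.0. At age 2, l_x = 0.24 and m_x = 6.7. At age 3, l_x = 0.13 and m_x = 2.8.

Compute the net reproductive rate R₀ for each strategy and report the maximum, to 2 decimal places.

2.51

Strategy I: R₀ = 0.67×0.0 + 0.32×5.6 + 0.19×3.8 = 2.5140
Strategy II: R₀ = 0.35×0.0 + 0.24×6.7 + 0.13×2.8 = 1.9720
Highest R₀: strategy I with 2.5140.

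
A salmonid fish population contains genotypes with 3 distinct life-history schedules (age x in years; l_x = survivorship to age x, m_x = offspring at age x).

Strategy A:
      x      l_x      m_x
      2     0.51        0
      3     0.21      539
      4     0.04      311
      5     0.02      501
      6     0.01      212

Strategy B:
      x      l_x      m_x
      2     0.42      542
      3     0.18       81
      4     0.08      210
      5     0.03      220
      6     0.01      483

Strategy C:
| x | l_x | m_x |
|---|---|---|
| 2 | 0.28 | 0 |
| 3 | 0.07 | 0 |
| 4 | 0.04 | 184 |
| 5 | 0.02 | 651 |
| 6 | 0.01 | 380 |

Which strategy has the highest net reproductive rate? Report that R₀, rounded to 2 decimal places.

Strategy A: R₀ = 0.51×0 + 0.21×539 + 0.04×311 + 0.02×501 + 0.01×212 = 137.7700
Strategy B: R₀ = 0.42×542 + 0.18×81 + 0.08×210 + 0.03×220 + 0.01×483 = 270.4500
Strategy C: R₀ = 0.28×0 + 0.07×0 + 0.04×184 + 0.02×651 + 0.01×380 = 24.1800
Highest R₀: strategy B with 270.4500.

270.45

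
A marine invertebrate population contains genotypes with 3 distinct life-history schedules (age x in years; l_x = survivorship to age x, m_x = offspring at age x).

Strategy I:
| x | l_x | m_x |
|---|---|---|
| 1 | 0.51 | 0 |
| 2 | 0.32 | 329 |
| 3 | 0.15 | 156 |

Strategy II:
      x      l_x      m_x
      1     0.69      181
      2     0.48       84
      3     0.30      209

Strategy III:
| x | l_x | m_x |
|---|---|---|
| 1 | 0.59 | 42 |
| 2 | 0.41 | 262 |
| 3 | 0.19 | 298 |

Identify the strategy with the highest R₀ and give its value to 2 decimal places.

227.91

Strategy I: R₀ = 0.51×0 + 0.32×329 + 0.15×156 = 128.6800
Strategy II: R₀ = 0.69×181 + 0.48×84 + 0.30×209 = 227.9100
Strategy III: R₀ = 0.59×42 + 0.41×262 + 0.19×298 = 188.8200
Highest R₀: strategy II with 227.9100.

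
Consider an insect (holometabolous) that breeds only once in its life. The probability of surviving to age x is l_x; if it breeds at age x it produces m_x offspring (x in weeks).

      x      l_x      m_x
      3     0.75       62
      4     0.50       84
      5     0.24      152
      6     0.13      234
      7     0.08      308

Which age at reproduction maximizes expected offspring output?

3

Expected offspring if breeding at age x = l_x × m_x:
  age 3: 0.75 × 62 = 46.500
  age 4: 0.50 × 84 = 42.000
  age 5: 0.24 × 152 = 36.480
  age 6: 0.13 × 234 = 30.420
  age 7: 0.08 × 308 = 24.640
Maximum at age 3 (46.500).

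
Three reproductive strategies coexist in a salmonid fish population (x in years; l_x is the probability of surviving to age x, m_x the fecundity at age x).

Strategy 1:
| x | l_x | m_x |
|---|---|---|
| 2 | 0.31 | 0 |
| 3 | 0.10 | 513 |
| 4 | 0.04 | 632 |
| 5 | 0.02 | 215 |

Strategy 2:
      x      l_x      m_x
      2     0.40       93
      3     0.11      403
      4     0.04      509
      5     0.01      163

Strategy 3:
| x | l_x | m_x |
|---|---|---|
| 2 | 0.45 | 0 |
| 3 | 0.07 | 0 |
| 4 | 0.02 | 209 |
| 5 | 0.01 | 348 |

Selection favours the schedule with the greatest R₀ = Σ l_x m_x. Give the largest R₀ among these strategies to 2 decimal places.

103.52

Strategy 1: R₀ = 0.31×0 + 0.10×513 + 0.04×632 + 0.02×215 = 80.8800
Strategy 2: R₀ = 0.40×93 + 0.11×403 + 0.04×509 + 0.01×163 = 103.5200
Strategy 3: R₀ = 0.45×0 + 0.07×0 + 0.02×209 + 0.01×348 = 7.6600
Highest R₀: strategy 2 with 103.5200.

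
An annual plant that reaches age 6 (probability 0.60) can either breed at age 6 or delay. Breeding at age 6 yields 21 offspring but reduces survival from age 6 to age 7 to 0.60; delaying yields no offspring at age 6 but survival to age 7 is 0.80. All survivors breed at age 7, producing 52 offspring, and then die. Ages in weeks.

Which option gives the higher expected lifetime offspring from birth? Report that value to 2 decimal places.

breed at age 6: R₀ = 0.60 × (21 + 0.60 × 52) = 0.60 × 52.2000 = 31.3200
delay to age 7: R₀ = 0.60 × (0.80 × 52) = 0.60 × 41.6000 = 24.9600
Higher: breed at age 6 (31.3200).

31.32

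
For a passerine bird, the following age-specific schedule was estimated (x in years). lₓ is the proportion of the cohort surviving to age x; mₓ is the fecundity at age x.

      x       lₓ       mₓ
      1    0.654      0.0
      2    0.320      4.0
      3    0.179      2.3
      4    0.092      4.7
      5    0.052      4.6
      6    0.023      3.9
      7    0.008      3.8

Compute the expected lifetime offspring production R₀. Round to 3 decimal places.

2.483

R₀ = Σ lₓ mₓ:
  age 1: 0.654 × 0.0 = 0.0000
  age 2: 0.320 × 4.0 = 1.2800
  age 3: 0.179 × 2.3 = 0.4117
  age 4: 0.092 × 4.7 = 0.4324
  age 5: 0.052 × 4.6 = 0.2392
  age 6: 0.023 × 3.9 = 0.0897
  age 7: 0.008 × 3.8 = 0.0304
R₀ = 0.0000 + 1.2800 + 0.4117 + 0.4324 + 0.2392 + 0.0897 + 0.0304 = 2.4834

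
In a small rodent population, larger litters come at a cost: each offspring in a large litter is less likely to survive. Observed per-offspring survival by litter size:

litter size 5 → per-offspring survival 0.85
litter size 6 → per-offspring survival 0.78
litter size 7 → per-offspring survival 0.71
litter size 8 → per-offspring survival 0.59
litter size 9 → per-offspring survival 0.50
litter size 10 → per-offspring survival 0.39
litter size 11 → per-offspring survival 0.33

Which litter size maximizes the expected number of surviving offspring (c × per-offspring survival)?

Expected surviving offspring = c × s(c):
  c=5: 5 × 0.85 = 4.250
  c=6: 6 × 0.78 = 4.680
  c=7: 7 × 0.71 = 4.970
  c=8: 8 × 0.59 = 4.720
  c=9: 9 × 0.50 = 4.500
  c=10: 10 × 0.39 = 3.900
  c=11: 11 × 0.33 = 3.630
Maximum at c = 7 (4.970 surviving offspring).

7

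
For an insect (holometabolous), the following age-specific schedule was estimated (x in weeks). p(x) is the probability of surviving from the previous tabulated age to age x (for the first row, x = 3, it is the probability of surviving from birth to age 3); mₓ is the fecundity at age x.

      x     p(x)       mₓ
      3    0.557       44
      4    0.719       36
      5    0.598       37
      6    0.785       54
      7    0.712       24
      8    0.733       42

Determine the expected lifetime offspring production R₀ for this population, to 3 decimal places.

Survivorship from birth: l_x = p_3·p_4·…·p_x.
  l_3 = 0.55700
  l_4 = 0.40048
  l_5 = 0.23949
  l_6 = 0.18800
  l_7 = 0.13386
  l_8 = 0.09812
R₀ = Σ l_x mₓ:
  age 3: 0.55700 × 44 = 24.5080
  age 4: 0.40048 × 36 = 14.4173
  age 5: 0.23949 × 37 = 8.8611
  age 6: 0.18800 × 54 = 10.1520
  age 7: 0.13386 × 24 = 3.2126
  age 8: 0.09812 × 42 = 4.1210
R₀ = 24.5080 + 14.4173 + 8.8611 + 10.1520 + 3.2126 + 4.1210 = 65.2721

65.272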